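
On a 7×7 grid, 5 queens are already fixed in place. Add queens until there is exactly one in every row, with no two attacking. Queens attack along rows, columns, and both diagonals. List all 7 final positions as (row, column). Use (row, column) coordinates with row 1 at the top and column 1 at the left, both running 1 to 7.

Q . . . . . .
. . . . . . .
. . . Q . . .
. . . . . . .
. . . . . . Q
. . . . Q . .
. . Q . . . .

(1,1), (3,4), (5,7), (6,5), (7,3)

(1,1) (2,6) (3,4) (4,2) (5,7) (6,5) (7,3)

Row 2: attacked by (1,1)→{1,2}; (3,4)→{3,4,5}; (5,7)→{4,7}; (6,5)→{1,5}; (7,3)→{3}. Safe: 6. Place at column 6.
Row 4: attacked by (1,1)→{1,4}; (2,6)→{4,6}; (3,4)→{3,4,5}; (5,7)→{6,7}; (6,5)→{3,5,7}; (7,3)→{3,6}. Safe: 2. Place at column 2.
Columns [1, 6, 4, 2, 7, 5, 3], r−c [0, -4, -1, 2, -2, 1, 4], r+c [2, 8, 7, 6, 12, 11, 10] are all distinct, so no two queens attack.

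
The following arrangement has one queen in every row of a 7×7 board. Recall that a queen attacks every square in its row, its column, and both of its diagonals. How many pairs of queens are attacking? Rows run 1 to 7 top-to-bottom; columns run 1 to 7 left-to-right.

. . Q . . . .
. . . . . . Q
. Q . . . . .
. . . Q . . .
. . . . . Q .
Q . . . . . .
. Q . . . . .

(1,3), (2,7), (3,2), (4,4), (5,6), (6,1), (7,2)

Same column: (3,2)–(7,2) (column 2).
Same diagonal: (2,7)–(7,2) (|2−7| = |7−2| = 5); (6,1)–(7,2) (|6−7| = |1−2| = 1).
Total attacking pairs: 3.

3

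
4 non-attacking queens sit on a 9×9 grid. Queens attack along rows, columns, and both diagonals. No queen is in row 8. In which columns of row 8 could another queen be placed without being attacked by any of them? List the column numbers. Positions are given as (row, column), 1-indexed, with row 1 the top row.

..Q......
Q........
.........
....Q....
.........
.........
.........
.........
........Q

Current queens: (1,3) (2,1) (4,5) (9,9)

(1,3) attacks row 8 at column 3.
(2,1) attacks row 8 at column 1 and diagonals 7.
(4,5) attacks row 8 at column 5 and diagonals 1, 9.
(9,9) attacks row 8 at column 9 and diagonals 8.
Attacked columns: {1, 3, 5, 7, 8, 9}. Safe: {2, 4, 6}.

columns 2, 4, 6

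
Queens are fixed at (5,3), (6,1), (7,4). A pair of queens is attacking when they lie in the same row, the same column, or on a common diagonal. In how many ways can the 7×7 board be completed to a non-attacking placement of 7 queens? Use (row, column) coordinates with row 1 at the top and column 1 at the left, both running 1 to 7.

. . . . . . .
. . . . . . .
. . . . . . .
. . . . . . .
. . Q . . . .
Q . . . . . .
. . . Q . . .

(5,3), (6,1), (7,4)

1

Branch on row 1: col 2 → 0; col 5 → 1.
Sum: 0 + 1 = 1.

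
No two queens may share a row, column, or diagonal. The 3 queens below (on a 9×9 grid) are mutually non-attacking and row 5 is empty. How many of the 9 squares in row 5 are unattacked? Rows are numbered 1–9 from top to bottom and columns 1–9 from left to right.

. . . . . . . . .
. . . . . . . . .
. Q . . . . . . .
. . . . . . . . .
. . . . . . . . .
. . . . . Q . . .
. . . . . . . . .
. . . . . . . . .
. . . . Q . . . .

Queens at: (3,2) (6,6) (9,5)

(3,2) attacks row 5 at column 2 and diagonals 4.
(6,6) attacks row 5 at column 6 and diagonals 5, 7.
(9,5) attacks row 5 at column 5 and diagonals 1, 9.
Attacked columns: {1, 2, 4, 5, 6, 7, 9}. Safe: {3, 8}.

2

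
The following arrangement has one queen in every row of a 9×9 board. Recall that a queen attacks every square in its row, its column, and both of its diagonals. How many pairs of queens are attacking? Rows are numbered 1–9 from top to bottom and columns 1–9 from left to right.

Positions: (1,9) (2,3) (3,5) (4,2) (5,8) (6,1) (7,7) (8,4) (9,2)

Same column: (4,2)–(9,2) (column 2).
Total attacking pairs: 1.

1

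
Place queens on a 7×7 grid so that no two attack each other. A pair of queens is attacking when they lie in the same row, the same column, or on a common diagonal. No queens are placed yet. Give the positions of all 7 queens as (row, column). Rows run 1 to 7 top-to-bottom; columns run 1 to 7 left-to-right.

Row 1: Safe: 1, 2, 3, 4, 5, 6, 7. Place at column 6.
Row 2: attacked by (1,6)→{5,6,7}. Safe: 1, 2, 3, 4. Place at column 1.
Row 3: attacked by (1,6)→{4,6}; (2,1)→{1,2}. Safe: 3, 5, 7. Place at column 3.
Row 4: attacked by (1,6)→{3,6}; (2,1)→{1,3}; (3,3)→{2,3,4}. Safe: 5, 7. Place at column 5.
Row 5: attacked by (1,6)→{2,6}; (2,1)→{1,4}; (3,3)→{1,3,5}; (4,5)→{4,5,6}. Safe: 7. Place at column 7.
Row 6: attacked by (1,6)→{1,6}; (2,1)→{1,5}; (3,3)→{3,6}; (4,5)→{3,5,7}; (5,7)→{6,7}. Safe: 2, 4. Place at column 2.
Row 7: attacked by (1,6)→{6}; (2,1)→{1,6}; (3,3)→{3,7}; (4,5)→{2,5}; (5,7)→{5,7}; (6,2)→{1,2,3}. Safe: 4. Place at column 4.
Columns [6, 1, 3, 5, 7, 2, 4], r−c [-5, 1, 0, -1, -2, 4, 3], r+c [7, 3, 6, 9, 12, 8, 11] are all distinct, so no two queens attack.

(1,6) (2,1) (3,3) (4,5) (5,7) (6,2) (7,4)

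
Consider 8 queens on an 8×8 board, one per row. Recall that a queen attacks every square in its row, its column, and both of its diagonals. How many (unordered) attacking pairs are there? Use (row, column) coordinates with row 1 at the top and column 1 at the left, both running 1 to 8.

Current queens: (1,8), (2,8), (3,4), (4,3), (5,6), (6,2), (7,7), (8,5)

Same column: (1,8)–(2,8) (column 8).
Same diagonal: (3,4)–(4,3) (|3−4| = |4−3| = 1); (3,4)–(5,6) (|3−5| = |4−6| = 2).
Total attacking pairs: 3.

3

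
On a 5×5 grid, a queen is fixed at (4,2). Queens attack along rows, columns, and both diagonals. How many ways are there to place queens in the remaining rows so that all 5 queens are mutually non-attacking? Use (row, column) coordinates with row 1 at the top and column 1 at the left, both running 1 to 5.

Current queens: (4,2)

Branch on row 1: col 1 → 1; col 3 → 1; col 4 → 0.
Sum: 1 + 1 + 0 = 2.

2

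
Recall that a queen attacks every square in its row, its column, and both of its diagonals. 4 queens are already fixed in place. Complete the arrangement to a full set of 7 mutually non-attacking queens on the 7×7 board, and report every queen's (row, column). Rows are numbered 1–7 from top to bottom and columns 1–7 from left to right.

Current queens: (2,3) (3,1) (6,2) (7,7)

(1,5) (2,3) (3,1) (4,6) (5,4) (6,2) (7,7)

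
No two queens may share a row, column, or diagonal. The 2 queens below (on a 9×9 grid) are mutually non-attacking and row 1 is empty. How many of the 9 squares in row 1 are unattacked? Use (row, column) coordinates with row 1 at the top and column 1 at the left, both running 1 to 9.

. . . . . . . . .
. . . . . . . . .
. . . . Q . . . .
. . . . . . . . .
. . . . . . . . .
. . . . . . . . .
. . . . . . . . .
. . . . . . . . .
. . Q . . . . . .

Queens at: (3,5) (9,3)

(3,5) attacks row 1 at column 5 and diagonals 3, 7.
(9,3) attacks row 1 at column 3.
Attacked columns: {3, 5, 7}. Safe: {1, 2, 4, 6, 8, 9}.

6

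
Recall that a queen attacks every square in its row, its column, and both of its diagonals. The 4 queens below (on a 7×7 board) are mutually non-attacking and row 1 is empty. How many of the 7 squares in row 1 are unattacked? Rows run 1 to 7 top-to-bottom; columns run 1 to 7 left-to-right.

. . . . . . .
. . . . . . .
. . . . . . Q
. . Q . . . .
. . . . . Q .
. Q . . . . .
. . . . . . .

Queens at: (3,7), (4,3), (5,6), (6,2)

2

(3,7) attacks row 1 at column 7 and diagonals 5.
(4,3) attacks row 1 at column 3 and diagonals 6.
(5,6) attacks row 1 at column 6 and diagonals 2.
(6,2) attacks row 1 at column 2 and diagonals 7.
Attacked columns: {2, 3, 5, 6, 7}. Safe: {1, 4}.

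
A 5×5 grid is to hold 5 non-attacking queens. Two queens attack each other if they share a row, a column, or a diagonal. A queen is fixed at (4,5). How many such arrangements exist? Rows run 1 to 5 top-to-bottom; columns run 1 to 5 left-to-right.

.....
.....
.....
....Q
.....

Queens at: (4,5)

Branch on row 1: col 1 → 1; col 3 → 0; col 4 → 1.
Sum: 1 + 0 + 1 = 2.

2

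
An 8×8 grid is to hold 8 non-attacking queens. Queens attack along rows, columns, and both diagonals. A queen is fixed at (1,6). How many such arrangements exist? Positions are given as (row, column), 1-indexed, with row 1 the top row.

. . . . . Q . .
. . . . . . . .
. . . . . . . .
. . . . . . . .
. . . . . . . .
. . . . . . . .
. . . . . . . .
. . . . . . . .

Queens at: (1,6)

16

Branch on row 2: col 1 → 1; col 2 → 2; col 3 → 8; col 4 → 4; col 8 → 1.
Sum: 1 + 2 + 8 + 4 + 1 = 16.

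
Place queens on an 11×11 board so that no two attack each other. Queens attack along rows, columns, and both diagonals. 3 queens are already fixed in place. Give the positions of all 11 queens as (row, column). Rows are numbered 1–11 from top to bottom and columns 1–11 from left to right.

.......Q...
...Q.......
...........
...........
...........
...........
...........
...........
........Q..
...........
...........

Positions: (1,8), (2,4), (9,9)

(1,8) (2,4) (3,11) (4,3) (5,10) (6,7) (7,5) (8,2) (9,9) (10,1) (11,6)

Row 3: attacked by (1,8)→{6,8,10}; (2,4)→{3,4,5}; (9,9)→{3,9}. Safe: 1, 2, 7, 11. Place at column 11.
Row 4: attacked by (1,8)→{5,8,11}; (2,4)→{2,4,6}; (3,11)→{10,11}; (9,9)→{4,9}. Safe: 1, 3, 7. Place at column 3.
Row 5: attacked by (1,8)→{4,8}; (2,4)→{1,4,7}; (3,11)→{9,11}; (4,3)→{2,3,4}; (9,9)→{5,9}. Safe: 6, 10. Place at column 10.
Row 6: attacked by (1,8)→{3,8}; (2,4)→{4,8}; (3,11)→{8,11}; (4,3)→{1,3,5}; (5,10)→{9,10,11}; (9,9)→{6,9}. Safe: 2, 7. Place at column 7.
Row 7: attacked by (1,8)→{2,8}; (2,4)→{4,9}; (3,11)→{7,11}; (4,3)→{3,6}; (5,10)→{8,10}; (6,7)→{6,7,8}; (9,9)→{7,9,11}. Safe: 1, 5. Place at column 5.
Row 8: attacked by (1,8)→{1,8}; (2,4)→{4,10}; (3,11)→{6,11}; (4,3)→{3,7}; (5,10)→{7,10}; (6,7)→{5,7,9}; (7,5)→{4,5,6}; (9,9)→{8,9,10}. Safe: 2. Place at column 2.
Row 10: attacked by (1,8)→{8}; (2,4)→{4}; (3,11)→{4,11}; (4,3)→{3,9}; (5,10)→{5,10}; (6,7)→{3,7,11}; (7,5)→{2,5,8}; (8,2)→{2,4}; (9,9)→{8,9,10}. Safe: 1, 6. Place at column 1.
Row 11: attacked by (1,8)→{8}; (2,4)→{4}; (3,11)→{3,11}; (4,3)→{3,10}; (5,10)→{4,10}; (6,7)→{2,7}; (7,5)→{1,5,9}; (8,2)→{2,5}; (9,9)→{7,9,11}; (10,1)→{1,2}. Safe: 6. Place at column 6.
Columns [8, 4, 11, 3, 10, 7, 5, 2, 9, 1, 6], r−c [-7, -2, -8, 1, -5, -1, 2, 6, 0, 9, 5], r+c [9, 6, 14, 7, 15, 13, 12, 10, 18, 11, 17] are all distinct, so no two queens attack.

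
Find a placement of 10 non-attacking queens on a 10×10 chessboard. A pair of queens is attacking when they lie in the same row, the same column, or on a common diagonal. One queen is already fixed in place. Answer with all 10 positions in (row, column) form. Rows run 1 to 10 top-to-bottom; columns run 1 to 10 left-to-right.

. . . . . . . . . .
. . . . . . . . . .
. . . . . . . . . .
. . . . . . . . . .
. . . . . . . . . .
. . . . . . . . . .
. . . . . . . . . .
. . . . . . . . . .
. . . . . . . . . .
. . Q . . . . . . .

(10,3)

(1,8) (2,6) (3,4) (4,1) (5,7) (6,5) (7,10) (8,2) (9,9) (10,3)

Row 1: attacked by (10,3)→{3}. Safe: 1, 2, 4, 5, 6, 7, 8, 9, 10. Place at column 8.
Row 2: attacked by (1,8)→{7,8,9}; (10,3)→{3}. Safe: 1, 2, 4, 5, 6, 10. Place at column 6.
Row 3: attacked by (1,8)→{6,8,10}; (2,6)→{5,6,7}; (10,3)→{3,10}. Safe: 1, 2, 4, 9. Place at column 4.
Row 4: attacked by (1,8)→{5,8}; (2,6)→{4,6,8}; (3,4)→{3,4,5}; (10,3)→{3,9}. Safe: 1, 2, 7, 10. Place at column 1.
Row 5: attacked by (1,8)→{4,8}; (2,6)→{3,6,9}; (3,4)→{2,4,6}; (4,1)→{1,2}; (10,3)→{3,8}. Safe: 5, 7, 10. Place at column 7.
Row 6: attacked by (1,8)→{3,8}; (2,6)→{2,6,10}; (3,4)→{1,4,7}; (4,1)→{1,3}; (5,7)→{6,7,8}; (10,3)→{3,7}. Safe: 5, 9. Place at column 5.
Row 7: attacked by (1,8)→{2,8}; (2,6)→{1,6}; (3,4)→{4,8}; (4,1)→{1,4}; (5,7)→{5,7,9}; (6,5)→{4,5,6}; (10,3)→{3,6}. Safe: 10. Place at column 10.
Row 8: attacked by (1,8)→{1,8}; (2,6)→{6}; (3,4)→{4,9}; (4,1)→{1,5}; (5,7)→{4,7,10}; (6,5)→{3,5,7}; (7,10)→{9,10}; (10,3)→{1,3,5}. Safe: 2. Place at column 2.
Row 9: attacked by (1,8)→{8}; (2,6)→{6}; (3,4)→{4,10}; (4,1)→{1,6}; (5,7)→{3,7}; (6,5)→{2,5,8}; (7,10)→{8,10}; (8,2)→{1,2,3}; (10,3)→{2,3,4}. Safe: 9. Place at column 9.
Columns [8, 6, 4, 1, 7, 5, 10, 2, 9, 3], r−c [-7, -4, -1, 3, -2, 1, -3, 6, 0, 7], r+c [9, 8, 7, 5, 12, 11, 17, 10, 18, 13] are all distinct, so no two queens attack.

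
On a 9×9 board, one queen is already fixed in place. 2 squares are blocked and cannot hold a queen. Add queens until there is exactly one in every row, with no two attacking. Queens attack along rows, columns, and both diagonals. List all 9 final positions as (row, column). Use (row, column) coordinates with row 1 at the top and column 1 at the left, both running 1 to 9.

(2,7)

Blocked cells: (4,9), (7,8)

Row 1: attacked by (2,7)→{6,7,8}. Safe: 1, 2, 3, 4, 5, 9. Place at column 2.
Row 3: attacked by (1,2)→{2,4}; (2,7)→{6,7,8}. Safe: 1, 3, 5, 9. Place at column 9.
Row 4: attacked by (1,2)→{2,5}; (2,7)→{5,7,9}; (3,9)→{8,9}. Blocked: 9. Safe: 1, 3, 4, 6. Place at column 6.
Row 5: attacked by (1,2)→{2,6}; (2,7)→{4,7}; (3,9)→{7,9}; (4,6)→{5,6,7}. Safe: 1, 3, 8. Place at column 3.
Row 6: attacked by (1,2)→{2,7}; (2,7)→{3,7}; (3,9)→{6,9}; (4,6)→{4,6,8}; (5,3)→{2,3,4}. Safe: 1, 5. Place at column 1.
Row 7: attacked by (1,2)→{2,8}; (2,7)→{2,7}; (3,9)→{5,9}; (4,6)→{3,6,9}; (5,3)→{1,3,5}; (6,1)→{1,2}. Blocked: 8. Safe: 4. Place at column 4.
Row 8: attacked by (1,2)→{2,9}; (2,7)→{1,7}; (3,9)→{4,9}; (4,6)→{2,6}; (5,3)→{3,6}; (6,1)→{1,3}; (7,4)→{3,4,5}. Safe: 8. Place at column 8.
Row 9: attacked by (1,2)→{2}; (2,7)→{7}; (3,9)→{3,9}; (4,6)→{1,6}; (5,3)→{3,7}; (6,1)→{1,4}; (7,4)→{2,4,6}; (8,8)→{7,8,9}. Safe: 5. Place at column 5.
Columns [2, 7, 9, 6, 3, 1, 4, 8, 5], r−c [-1, -5, -6, -2, 2, 5, 3, 0, 4], r+c [3, 9, 12, 10, 8, 7, 11, 16, 14] are all distinct, so no two queens attack.

(1,2) (2,7) (3,9) (4,6) (5,3) (6,1) (7,4) (8,8) (9,5)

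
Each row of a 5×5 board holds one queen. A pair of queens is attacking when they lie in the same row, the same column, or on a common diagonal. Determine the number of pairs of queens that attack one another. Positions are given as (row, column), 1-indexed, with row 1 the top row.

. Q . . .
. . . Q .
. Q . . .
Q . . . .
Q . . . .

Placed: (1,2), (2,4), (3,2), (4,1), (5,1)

4

Same column: (1,2)–(3,2) (column 2); (4,1)–(5,1) (column 1).
Same diagonal: (2,4)–(5,1) (|2−5| = |4−1| = 3); (3,2)–(4,1) (|3−4| = |2−1| = 1).
Total attacking pairs: 4.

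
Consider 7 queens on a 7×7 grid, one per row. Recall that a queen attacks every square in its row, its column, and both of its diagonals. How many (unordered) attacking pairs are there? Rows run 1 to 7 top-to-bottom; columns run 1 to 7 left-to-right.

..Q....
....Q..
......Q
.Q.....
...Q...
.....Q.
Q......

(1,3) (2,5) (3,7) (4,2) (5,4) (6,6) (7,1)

0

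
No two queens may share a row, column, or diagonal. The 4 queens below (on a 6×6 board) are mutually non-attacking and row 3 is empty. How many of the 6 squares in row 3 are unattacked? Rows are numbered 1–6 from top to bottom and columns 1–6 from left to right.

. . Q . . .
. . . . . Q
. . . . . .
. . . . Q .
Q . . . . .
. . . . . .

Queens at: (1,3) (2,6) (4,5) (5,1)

1

(1,3) attacks row 3 at column 3 and diagonals 1, 5.
(2,6) attacks row 3 at column 6 and diagonals 5.
(4,5) attacks row 3 at column 5 and diagonals 4, 6.
(5,1) attacks row 3 at column 1 and diagonals 3.
Attacked columns: {1, 3, 4, 5, 6}. Safe: {2}.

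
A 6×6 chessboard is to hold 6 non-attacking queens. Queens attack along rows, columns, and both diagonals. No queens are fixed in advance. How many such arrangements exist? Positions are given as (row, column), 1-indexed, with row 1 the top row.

4

Branch on row 1: col 1 → 0; col 2 → 1; col 3 → 1; col 4 → 1; col 5 → 1; col 6 → 0.
Sum: 0 + 1 + 1 + 1 + 1 + 0 = 4.
(This is the classic 6-queens count.)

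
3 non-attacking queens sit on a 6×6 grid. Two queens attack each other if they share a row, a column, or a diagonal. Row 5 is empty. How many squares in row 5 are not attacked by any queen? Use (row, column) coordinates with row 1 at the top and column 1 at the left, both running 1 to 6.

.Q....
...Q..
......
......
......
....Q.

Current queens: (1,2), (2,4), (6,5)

(1,2) attacks row 5 at column 2 and diagonals 6.
(2,4) attacks row 5 at column 4 and diagonals 1.
(6,5) attacks row 5 at column 5 and diagonals 4, 6.
Attacked columns: {1, 2, 4, 5, 6}. Safe: {3}.

1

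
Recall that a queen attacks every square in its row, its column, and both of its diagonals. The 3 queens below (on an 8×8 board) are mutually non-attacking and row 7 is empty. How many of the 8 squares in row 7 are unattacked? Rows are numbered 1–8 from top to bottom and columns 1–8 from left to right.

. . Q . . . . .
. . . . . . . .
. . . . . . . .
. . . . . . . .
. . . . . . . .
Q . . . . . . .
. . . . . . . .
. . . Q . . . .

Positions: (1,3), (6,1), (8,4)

(1,3) attacks row 7 at column 3.
(6,1) attacks row 7 at column 1 and diagonals 2.
(8,4) attacks row 7 at column 4 and diagonals 3, 5.
Attacked columns: {1, 2, 3, 4, 5}. Safe: {6, 7, 8}.

3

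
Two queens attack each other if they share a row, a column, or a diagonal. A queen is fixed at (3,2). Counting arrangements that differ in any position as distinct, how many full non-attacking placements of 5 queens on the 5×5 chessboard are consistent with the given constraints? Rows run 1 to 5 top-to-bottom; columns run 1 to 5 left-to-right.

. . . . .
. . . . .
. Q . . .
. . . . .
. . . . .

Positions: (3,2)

Branch on row 1: col 1 → 1; col 3 → 1; col 5 → 0.
Sum: 1 + 1 + 0 = 2.

2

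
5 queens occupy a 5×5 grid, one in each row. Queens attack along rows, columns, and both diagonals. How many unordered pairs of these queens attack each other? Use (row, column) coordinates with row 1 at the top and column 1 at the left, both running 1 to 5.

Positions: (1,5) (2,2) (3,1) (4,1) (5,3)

Same column: (3,1)–(4,1) (column 1).
Same diagonal: (2,2)–(3,1) (|2−3| = |2−1| = 1); (3,1)–(5,3) (|3−5| = |1−3| = 2).
Total attacking pairs: 3.

3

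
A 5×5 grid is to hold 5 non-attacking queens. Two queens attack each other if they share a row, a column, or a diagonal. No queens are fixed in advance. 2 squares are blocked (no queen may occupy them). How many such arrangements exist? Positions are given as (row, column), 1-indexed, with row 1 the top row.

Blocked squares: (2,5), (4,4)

7

Branch on row 1: col 1 → 2; col 2 → 1; col 3 → 1; col 4 → 2; col 5 → 1.
Sum: 2 + 1 + 1 + 2 + 1 = 7.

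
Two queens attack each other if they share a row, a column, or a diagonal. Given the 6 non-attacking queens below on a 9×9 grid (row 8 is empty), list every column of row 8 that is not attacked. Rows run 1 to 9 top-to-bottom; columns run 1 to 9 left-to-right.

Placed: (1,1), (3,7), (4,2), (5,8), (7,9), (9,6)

columns 3, 4

(1,1) attacks row 8 at column 1 and diagonals 8.
(3,7) attacks row 8 at column 7 and diagonals 2.
(4,2) attacks row 8 at column 2 and diagonals 6.
(5,8) attacks row 8 at column 8 and diagonals 5.
(7,9) attacks row 8 at column 9 and diagonals 8.
(9,6) attacks row 8 at column 6 and diagonals 5, 7.
Attacked columns: {1, 2, 5, 6, 7, 8, 9}. Safe: {3, 4}.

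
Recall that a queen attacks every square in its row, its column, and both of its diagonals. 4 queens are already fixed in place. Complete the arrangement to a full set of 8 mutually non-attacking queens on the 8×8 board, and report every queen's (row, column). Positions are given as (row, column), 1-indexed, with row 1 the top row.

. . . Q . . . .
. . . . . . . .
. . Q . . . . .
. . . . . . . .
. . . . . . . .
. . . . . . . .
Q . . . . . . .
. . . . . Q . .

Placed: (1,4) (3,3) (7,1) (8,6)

(1,4) (2,7) (3,3) (4,8) (5,2) (6,5) (7,1) (8,6)

Row 2: attacked by (1,4)→{3,4,5}; (3,3)→{2,3,4}; (7,1)→{1,6}; (8,6)→{6}. Safe: 7, 8. Place at column 7.
Row 4: attacked by (1,4)→{1,4,7}; (2,7)→{5,7}; (3,3)→{2,3,4}; (7,1)→{1,4}; (8,6)→{2,6}. Safe: 8. Place at column 8.
Row 5: attacked by (1,4)→{4,8}; (2,7)→{4,7}; (3,3)→{1,3,5}; (4,8)→{7,8}; (7,1)→{1,3}; (8,6)→{3,6}. Safe: 2. Place at column 2.
Row 6: attacked by (1,4)→{4}; (2,7)→{3,7}; (3,3)→{3,6}; (4,8)→{6,8}; (5,2)→{1,2,3}; (7,1)→{1,2}; (8,6)→{4,6,8}. Safe: 5. Place at column 5.
Columns [4, 7, 3, 8, 2, 5, 1, 6], r−c [-3, -5, 0, -4, 3, 1, 6, 2], r+c [5, 9, 6, 12, 7, 11, 8, 14] are all distinct, so no two queens attack.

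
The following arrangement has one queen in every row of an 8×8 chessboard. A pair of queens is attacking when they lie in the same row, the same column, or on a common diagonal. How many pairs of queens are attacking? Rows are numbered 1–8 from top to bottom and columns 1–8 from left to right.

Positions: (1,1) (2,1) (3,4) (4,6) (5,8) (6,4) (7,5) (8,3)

4

Same column: (1,1)–(2,1) (column 1); (3,4)–(6,4) (column 4).
Same diagonal: (4,6)–(6,4) (|4−6| = |6−4| = 2); (6,4)–(7,5) (|6−7| = |4−5| = 1).
Total attacking pairs: 4.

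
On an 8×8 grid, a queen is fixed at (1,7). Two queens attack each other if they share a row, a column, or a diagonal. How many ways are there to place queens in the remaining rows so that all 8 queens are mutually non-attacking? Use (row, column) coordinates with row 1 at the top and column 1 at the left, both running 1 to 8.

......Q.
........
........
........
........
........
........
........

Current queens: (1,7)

8

Branch on row 2: col 1 → 1; col 2 → 2; col 3 → 2; col 4 → 2; col 5 → 1.
Sum: 1 + 2 + 2 + 2 + 1 = 8.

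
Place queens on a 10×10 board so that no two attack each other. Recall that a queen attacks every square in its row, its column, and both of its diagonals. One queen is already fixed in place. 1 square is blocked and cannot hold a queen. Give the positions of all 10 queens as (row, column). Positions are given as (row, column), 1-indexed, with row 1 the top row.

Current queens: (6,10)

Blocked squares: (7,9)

Row 1: attacked by (6,10)→{5,10}. Safe: 1, 2, 3, 4, 6, 7, 8, 9. Place at column 3.
Row 2: attacked by (1,3)→{2,3,4}; (6,10)→{6,10}. Safe: 1, 5, 7, 8, 9. Place at column 1.
Row 3: attacked by (1,3)→{1,3,5}; (2,1)→{1,2}; (6,10)→{7,10}. Safe: 4, 6, 8, 9. Place at column 6.
Row 4: attacked by (1,3)→{3,6}; (2,1)→{1,3}; (3,6)→{5,6,7}; (6,10)→{8,10}. Safe: 2, 4, 9. Place at column 9.
Row 5: attacked by (1,3)→{3,7}; (2,1)→{1,4}; (3,6)→{4,6,8}; (4,9)→{8,9,10}; (6,10)→{9,10}. Safe: 2, 5. Place at column 5.
Row 7: attacked by (1,3)→{3,9}; (2,1)→{1,6}; (3,6)→{2,6,10}; (4,9)→{6,9}; (5,5)→{3,5,7}; (6,10)→{9,10}. Blocked: 9. Safe: 4, 8. Place at column 8.
Row 8: attacked by (1,3)→{3,10}; (2,1)→{1,7}; (3,6)→{1,6}; (4,9)→{5,9}; (5,5)→{2,5,8}; (6,10)→{8,10}; (7,8)→{7,8,9}. Safe: 4. Place at column 4.
Row 9: attacked by (1,3)→{3}; (2,1)→{1,8}; (3,6)→{6}; (4,9)→{4,9}; (5,5)→{1,5,9}; (6,10)→{7,10}; (7,8)→{6,8,10}; (8,4)→{3,4,5}. Safe: 2. Place at column 2.
Row 10: attacked by (1,3)→{3}; (2,1)→{1,9}; (3,6)→{6}; (4,9)→{3,9}; (5,5)→{5,10}; (6,10)→{6,10}; (7,8)→{5,8}; (8,4)→{2,4,6}; (9,2)→{1,2,3}. Safe: 7. Place at column 7.
Columns [3, 1, 6, 9, 5, 10, 8, 4, 2, 7], r−c [-2, 1, -3, -5, 0, -4, -1, 4, 7, 3], r+c [4, 3, 9, 13, 10, 16, 15, 12, 11, 17] are all distinct, so no two queens attack.

(1,3) (2,1) (3,6) (4,9) (5,5) (6,10) (7,8) (8,4) (9,2) (10,7)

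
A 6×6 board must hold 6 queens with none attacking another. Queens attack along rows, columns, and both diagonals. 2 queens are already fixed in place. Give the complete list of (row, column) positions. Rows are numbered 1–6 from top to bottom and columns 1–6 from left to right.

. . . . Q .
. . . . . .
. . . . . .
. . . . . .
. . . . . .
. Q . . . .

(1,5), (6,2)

(1,5) (2,3) (3,1) (4,6) (5,4) (6,2)

Row 2: attacked by (1,5)→{4,5,6}; (6,2)→{2,6}. Safe: 1, 3. Place at column 3.
Row 3: attacked by (1,5)→{3,5}; (2,3)→{2,3,4}; (6,2)→{2,5}. Safe: 1, 6. Place at column 1.
Row 4: attacked by (1,5)→{2,5}; (2,3)→{1,3,5}; (3,1)→{1,2}; (6,2)→{2,4}. Safe: 6. Place at column 6.
Row 5: attacked by (1,5)→{1,5}; (2,3)→{3,6}; (3,1)→{1,3}; (4,6)→{5,6}; (6,2)→{1,2,3}. Safe: 4. Place at column 4.
Columns [5, 3, 1, 6, 4, 2], r−c [-4, -1, 2, -2, 1, 4], r+c [6, 5, 4, 10, 9, 8] are all distinct, so no two queens attack.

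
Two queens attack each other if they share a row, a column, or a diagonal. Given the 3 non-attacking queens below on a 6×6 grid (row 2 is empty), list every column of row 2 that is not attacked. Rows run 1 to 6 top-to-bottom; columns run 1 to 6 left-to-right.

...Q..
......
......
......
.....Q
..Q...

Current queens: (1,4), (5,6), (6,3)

(1,4) attacks row 2 at column 4 and diagonals 3, 5.
(5,6) attacks row 2 at column 6 and diagonals 3.
(6,3) attacks row 2 at column 3.
Attacked columns: {3, 4, 5, 6}. Safe: {1, 2}.

columns 1, 2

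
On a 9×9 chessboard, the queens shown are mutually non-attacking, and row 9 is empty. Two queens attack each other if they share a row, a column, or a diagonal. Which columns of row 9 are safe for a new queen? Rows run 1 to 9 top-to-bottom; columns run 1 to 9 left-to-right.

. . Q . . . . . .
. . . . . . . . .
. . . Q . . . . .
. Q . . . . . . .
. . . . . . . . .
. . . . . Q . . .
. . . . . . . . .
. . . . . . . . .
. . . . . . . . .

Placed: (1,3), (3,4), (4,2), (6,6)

columns 1, 5, 8

(1,3) attacks row 9 at column 3.
(3,4) attacks row 9 at column 4.
(4,2) attacks row 9 at column 2 and diagonals 7.
(6,6) attacks row 9 at column 6 and diagonals 3, 9.
Attacked columns: {2, 3, 4, 6, 7, 9}. Safe: {1, 5, 8}.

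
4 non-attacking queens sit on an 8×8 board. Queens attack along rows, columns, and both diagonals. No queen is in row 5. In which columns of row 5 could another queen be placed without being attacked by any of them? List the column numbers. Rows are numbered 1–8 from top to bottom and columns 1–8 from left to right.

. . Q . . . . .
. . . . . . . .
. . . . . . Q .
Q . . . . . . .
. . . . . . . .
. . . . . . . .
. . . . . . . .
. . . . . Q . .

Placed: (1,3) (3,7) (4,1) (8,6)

columns 4, 8

(1,3) attacks row 5 at column 3 and diagonals 7.
(3,7) attacks row 5 at column 7 and diagonals 5.
(4,1) attacks row 5 at column 1 and diagonals 2.
(8,6) attacks row 5 at column 6 and diagonals 3.
Attacked columns: {1, 2, 3, 5, 6, 7}. Safe: {4, 8}.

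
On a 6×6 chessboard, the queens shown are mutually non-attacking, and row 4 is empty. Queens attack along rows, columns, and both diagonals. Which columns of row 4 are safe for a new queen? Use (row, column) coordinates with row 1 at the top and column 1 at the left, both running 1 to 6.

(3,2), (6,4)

(3,2) attacks row 4 at column 2 and diagonals 1, 3.
(6,4) attacks row 4 at column 4 and diagonals 2, 6.
Attacked columns: {1, 2, 3, 4, 6}. Safe: {5}.

columns 5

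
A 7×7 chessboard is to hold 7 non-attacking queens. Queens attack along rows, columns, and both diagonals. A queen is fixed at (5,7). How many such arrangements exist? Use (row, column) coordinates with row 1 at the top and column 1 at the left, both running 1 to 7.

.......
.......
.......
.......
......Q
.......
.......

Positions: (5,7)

6

Branch on row 1: col 1 → 1; col 2 → 2; col 4 → 0; col 5 → 1; col 6 → 2.
Sum: 1 + 2 + 0 + 1 + 2 = 6.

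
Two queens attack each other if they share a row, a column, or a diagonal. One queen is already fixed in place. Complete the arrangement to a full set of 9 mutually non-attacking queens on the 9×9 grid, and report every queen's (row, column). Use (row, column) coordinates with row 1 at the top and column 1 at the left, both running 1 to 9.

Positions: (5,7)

(1,5) (2,3) (3,6) (4,9) (5,7) (6,4) (7,1) (8,8) (9,2)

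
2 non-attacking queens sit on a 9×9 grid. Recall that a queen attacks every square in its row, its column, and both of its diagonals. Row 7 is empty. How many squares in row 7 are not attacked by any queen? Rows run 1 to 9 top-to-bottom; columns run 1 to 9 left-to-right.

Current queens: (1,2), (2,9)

5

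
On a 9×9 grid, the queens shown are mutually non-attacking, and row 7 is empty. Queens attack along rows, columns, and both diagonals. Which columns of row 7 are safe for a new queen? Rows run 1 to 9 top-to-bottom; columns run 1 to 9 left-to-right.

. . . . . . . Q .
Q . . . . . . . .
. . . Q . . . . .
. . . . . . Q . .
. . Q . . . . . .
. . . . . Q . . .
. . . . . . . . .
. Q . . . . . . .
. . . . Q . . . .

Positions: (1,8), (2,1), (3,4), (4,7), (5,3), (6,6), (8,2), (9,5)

columns 9

(1,8) attacks row 7 at column 8 and diagonals 2.
(2,1) attacks row 7 at column 1 and diagonals 6.
(3,4) attacks row 7 at column 4 and diagonals 8.
(4,7) attacks row 7 at column 7 and diagonals 4.
(5,3) attacks row 7 at column 3 and diagonals 1, 5.
(6,6) attacks row 7 at column 6 and diagonals 5, 7.
(8,2) attacks row 7 at column 2 and diagonals 1, 3.
(9,5) attacks row 7 at column 5 and diagonals 3, 7.
Attacked columns: {1, 2, 3, 4, 5, 6, 7, 8}. Safe: {9}.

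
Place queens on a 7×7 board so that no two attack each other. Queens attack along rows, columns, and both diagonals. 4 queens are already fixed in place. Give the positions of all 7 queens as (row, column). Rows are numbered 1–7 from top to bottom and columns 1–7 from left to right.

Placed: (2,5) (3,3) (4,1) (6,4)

Row 1: attacked by (2,5)→{4,5,6}; (3,3)→{1,3,5}; (4,1)→{1,4}; (6,4)→{4}. Safe: 2, 7. Place at column 7.
Row 5: attacked by (1,7)→{3,7}; (2,5)→{2,5}; (3,3)→{1,3,5}; (4,1)→{1,2}; (6,4)→{3,4,5}. Safe: 6. Place at column 6.
Row 7: attacked by (1,7)→{1,7}; (2,5)→{5}; (3,3)→{3,7}; (4,1)→{1,4}; (5,6)→{4,6}; (6,4)→{3,4,5}. Safe: 2. Place at column 2.
Columns [7, 5, 3, 1, 6, 4, 2], r−c [-6, -3, 0, 3, -1, 2, 5], r+c [8, 7, 6, 5, 11, 10, 9] are all distinct, so no two queens attack.

(1,7) (2,5) (3,3) (4,1) (5,6) (6,4) (7,2)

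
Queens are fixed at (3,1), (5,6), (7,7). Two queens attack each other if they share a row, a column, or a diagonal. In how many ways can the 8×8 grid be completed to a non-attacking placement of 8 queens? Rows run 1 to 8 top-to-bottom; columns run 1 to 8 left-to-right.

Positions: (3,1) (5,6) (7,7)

Branch on row 1: col 4 → 1; col 5 → 0; col 8 → 1.
Sum: 1 + 0 + 1 = 2.

2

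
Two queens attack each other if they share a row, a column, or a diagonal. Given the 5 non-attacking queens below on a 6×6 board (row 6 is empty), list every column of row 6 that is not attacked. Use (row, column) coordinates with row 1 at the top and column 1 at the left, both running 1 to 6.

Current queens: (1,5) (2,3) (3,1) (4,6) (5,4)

columns 2

(1,5) attacks row 6 at column 5.
(2,3) attacks row 6 at column 3.
(3,1) attacks row 6 at column 1 and diagonals 4.
(4,6) attacks row 6 at column 6 and diagonals 4.
(5,4) attacks row 6 at column 4 and diagonals 3, 5.
Attacked columns: {1, 3, 4, 5, 6}. Safe: {2}.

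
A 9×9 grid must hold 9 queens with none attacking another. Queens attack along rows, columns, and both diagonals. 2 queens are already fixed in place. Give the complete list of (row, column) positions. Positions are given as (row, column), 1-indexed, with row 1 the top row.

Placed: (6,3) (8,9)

Row 1: attacked by (6,3)→{3,8}; (8,9)→{2,9}. Safe: 1, 4, 5, 6, 7. Place at column 7.
Row 2: attacked by (1,7)→{6,7,8}; (6,3)→{3,7}; (8,9)→{3,9}. Safe: 1, 2, 4, 5. Place at column 2.
Row 3: attacked by (1,7)→{5,7,9}; (2,2)→{1,2,3}; (6,3)→{3,6}; (8,9)→{4,9}. Safe: 8. Place at column 8.
Row 4: attacked by (1,7)→{4,7}; (2,2)→{2,4}; (3,8)→{7,8,9}; (6,3)→{1,3,5}; (8,9)→{5,9}. Safe: 6. Place at column 6.
Row 5: attacked by (1,7)→{3,7}; (2,2)→{2,5}; (3,8)→{6,8}; (4,6)→{5,6,7}; (6,3)→{2,3,4}; (8,9)→{6,9}. Safe: 1. Place at column 1.
Row 7: attacked by (1,7)→{1,7}; (2,2)→{2,7}; (3,8)→{4,8}; (4,6)→{3,6,9}; (5,1)→{1,3}; (6,3)→{2,3,4}; (8,9)→{8,9}. Safe: 5. Place at column 5.
Row 9: attacked by (1,7)→{7}; (2,2)→{2,9}; (3,8)→{2,8}; (4,6)→{1,6}; (5,1)→{1,5}; (6,3)→{3,6}; (7,5)→{3,5,7}; (8,9)→{8,9}. Safe: 4. Place at column 4.
Columns [7, 2, 8, 6, 1, 3, 5, 9, 4], r−c [-6, 0, -5, -2, 4, 3, 2, -1, 5], r+c [8, 4, 11, 10, 6, 9, 12, 17, 13] are all distinct, so no two queens attack.

(1,7) (2,2) (3,8) (4,6) (5,1) (6,3) (7,5) (8,9) (9,4)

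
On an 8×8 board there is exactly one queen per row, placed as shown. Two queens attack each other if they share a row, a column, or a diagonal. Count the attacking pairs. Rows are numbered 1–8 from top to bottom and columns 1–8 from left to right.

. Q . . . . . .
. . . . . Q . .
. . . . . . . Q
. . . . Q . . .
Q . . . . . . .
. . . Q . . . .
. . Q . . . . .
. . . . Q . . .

Same column: (4,5)–(8,5) (column 5).
Same diagonal: (1,2)–(4,5) (|1−4| = |2−5| = 3); (5,1)–(7,3) (|5−7| = |1−3| = 2); (6,4)–(7,3) (|6−7| = |4−3| = 1).
Total attacking pairs: 4.

4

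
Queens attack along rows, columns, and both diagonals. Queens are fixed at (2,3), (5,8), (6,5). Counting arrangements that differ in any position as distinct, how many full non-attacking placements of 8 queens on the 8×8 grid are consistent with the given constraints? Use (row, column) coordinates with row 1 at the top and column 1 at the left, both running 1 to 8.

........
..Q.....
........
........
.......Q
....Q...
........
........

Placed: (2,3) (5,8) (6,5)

2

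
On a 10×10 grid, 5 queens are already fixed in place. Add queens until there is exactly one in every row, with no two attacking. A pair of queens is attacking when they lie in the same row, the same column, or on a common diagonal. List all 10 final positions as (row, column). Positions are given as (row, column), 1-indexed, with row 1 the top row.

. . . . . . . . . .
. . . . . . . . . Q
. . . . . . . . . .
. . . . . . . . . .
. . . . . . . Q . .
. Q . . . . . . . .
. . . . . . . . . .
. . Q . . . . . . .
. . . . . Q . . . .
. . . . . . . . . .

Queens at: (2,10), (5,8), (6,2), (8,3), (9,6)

(1,1) (2,10) (3,7) (4,5) (5,8) (6,2) (7,9) (8,3) (9,6) (10,4)

Row 1: attacked by (2,10)→{9,10}; (5,8)→{4,8}; (6,2)→{2,7}; (8,3)→{3,10}; (9,6)→{6}. Safe: 1, 5. Place at column 1.
Row 3: attacked by (1,1)→{1,3}; (2,10)→{9,10}; (5,8)→{6,8,10}; (6,2)→{2,5}; (8,3)→{3,8}; (9,6)→{6}. Safe: 4, 7. Place at column 7.
Row 4: attacked by (1,1)→{1,4}; (2,10)→{8,10}; (3,7)→{6,7,8}; (5,8)→{7,8,9}; (6,2)→{2,4}; (8,3)→{3,7}; (9,6)→{1,6}. Safe: 5. Place at column 5.
Row 7: attacked by (1,1)→{1,7}; (2,10)→{5,10}; (3,7)→{3,7}; (4,5)→{2,5,8}; (5,8)→{6,8,10}; (6,2)→{1,2,3}; (8,3)→{2,3,4}; (9,6)→{4,6,8}. Safe: 9. Place at column 9.
Row 10: attacked by (1,1)→{1,10}; (2,10)→{2,10}; (3,7)→{7}; (4,5)→{5}; (5,8)→{3,8}; (6,2)→{2,6}; (7,9)→{6,9}; (8,3)→{1,3,5}; (9,6)→{5,6,7}. Safe: 4. Place at column 4.
Columns [1, 10, 7, 5, 8, 2, 9, 3, 6, 4], r−c [0, -8, -4, -1, -3, 4, -2, 5, 3, 6], r+c [2, 12, 10, 9, 13, 8, 16, 11, 15, 14] are all distinct, so no two queens attack.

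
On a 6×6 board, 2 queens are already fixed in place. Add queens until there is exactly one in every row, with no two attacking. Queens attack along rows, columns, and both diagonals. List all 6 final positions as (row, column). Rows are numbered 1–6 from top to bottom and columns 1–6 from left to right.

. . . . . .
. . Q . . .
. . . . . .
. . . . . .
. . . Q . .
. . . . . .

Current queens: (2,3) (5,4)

(1,5) (2,3) (3,1) (4,6) (5,4) (6,2)

Row 1: attacked by (2,3)→{2,3,4}; (5,4)→{4}. Safe: 1, 5, 6. Place at column 5.
Row 3: attacked by (1,5)→{3,5}; (2,3)→{2,3,4}; (5,4)→{2,4,6}. Safe: 1. Place at column 1.
Row 4: attacked by (1,5)→{2,5}; (2,3)→{1,3,5}; (3,1)→{1,2}; (5,4)→{3,4,5}. Safe: 6. Place at column 6.
Row 6: attacked by (1,5)→{5}; (2,3)→{3}; (3,1)→{1,4}; (4,6)→{4,6}; (5,4)→{3,4,5}. Safe: 2. Place at column 2.
Columns [5, 3, 1, 6, 4, 2], r−c [-4, -1, 2, -2, 1, 4], r+c [6, 5, 4, 10, 9, 8] are all distinct, so no two queens attack.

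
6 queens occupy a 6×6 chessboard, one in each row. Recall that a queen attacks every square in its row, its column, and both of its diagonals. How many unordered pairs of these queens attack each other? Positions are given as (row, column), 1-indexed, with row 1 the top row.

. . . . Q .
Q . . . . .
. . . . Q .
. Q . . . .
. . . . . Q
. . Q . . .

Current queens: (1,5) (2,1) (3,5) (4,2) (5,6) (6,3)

Same column: (1,5)–(3,5) (column 5).
Same diagonal: (1,5)–(4,2) (|1−4| = |5−2| = 3).
Total attacking pairs: 2.

2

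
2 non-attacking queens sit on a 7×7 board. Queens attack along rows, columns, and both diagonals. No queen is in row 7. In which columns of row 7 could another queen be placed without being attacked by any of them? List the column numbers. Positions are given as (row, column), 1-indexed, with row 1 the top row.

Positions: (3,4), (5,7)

(3,4) attacks row 7 at column 4.
(5,7) attacks row 7 at column 7 and diagonals 5.
Attacked columns: {4, 5, 7}. Safe: {1, 2, 3, 6}.

columns 1, 2, 3, 6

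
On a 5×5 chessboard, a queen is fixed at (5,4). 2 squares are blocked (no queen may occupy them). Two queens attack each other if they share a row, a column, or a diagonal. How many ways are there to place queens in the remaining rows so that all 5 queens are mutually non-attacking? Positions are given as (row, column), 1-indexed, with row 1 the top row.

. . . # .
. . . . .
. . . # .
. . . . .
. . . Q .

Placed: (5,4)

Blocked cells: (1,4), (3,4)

2

Branch on row 1: col 1 → 1; col 2 → 1; col 3 → 0; col 5 → 0.
Sum: 1 + 1 + 0 + 0 = 2.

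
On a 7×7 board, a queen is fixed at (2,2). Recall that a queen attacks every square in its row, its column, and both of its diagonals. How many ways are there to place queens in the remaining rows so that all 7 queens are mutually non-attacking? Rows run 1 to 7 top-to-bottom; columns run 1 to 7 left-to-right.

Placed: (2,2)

4

Branch on row 1: col 4 → 1; col 5 → 1; col 6 → 1; col 7 → 1.
Sum: 1 + 1 + 1 + 1 = 4.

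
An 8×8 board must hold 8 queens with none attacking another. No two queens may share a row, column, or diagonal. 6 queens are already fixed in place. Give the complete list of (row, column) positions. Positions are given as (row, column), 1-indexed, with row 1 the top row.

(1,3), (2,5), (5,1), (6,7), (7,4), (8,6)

(1,3) (2,5) (3,2) (4,8) (5,1) (6,7) (7,4) (8,6)

Row 3: attacked by (1,3)→{1,3,5}; (2,5)→{4,5,6}; (5,1)→{1,3}; (6,7)→{4,7}; (7,4)→{4,8}; (8,6)→{1,6}. Safe: 2. Place at column 2.
Row 4: attacked by (1,3)→{3,6}; (2,5)→{3,5,7}; (3,2)→{1,2,3}; (5,1)→{1,2}; (6,7)→{5,7}; (7,4)→{1,4,7}; (8,6)→{2,6}. Safe: 8. Place at column 8.
Columns [3, 5, 2, 8, 1, 7, 4, 6], r−c [-2, -3, 1, -4, 4, -1, 3, 2], r+c [4, 7, 5, 12, 6, 13, 11, 14] are all distinct, so no two queens attack.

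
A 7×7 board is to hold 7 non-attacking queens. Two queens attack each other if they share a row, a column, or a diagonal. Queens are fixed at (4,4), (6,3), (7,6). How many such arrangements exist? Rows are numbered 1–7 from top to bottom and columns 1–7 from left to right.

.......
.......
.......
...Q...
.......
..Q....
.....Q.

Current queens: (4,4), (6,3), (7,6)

2

Branch on row 1: col 2 → 2; col 5 → 0.
Sum: 2 + 0 = 2.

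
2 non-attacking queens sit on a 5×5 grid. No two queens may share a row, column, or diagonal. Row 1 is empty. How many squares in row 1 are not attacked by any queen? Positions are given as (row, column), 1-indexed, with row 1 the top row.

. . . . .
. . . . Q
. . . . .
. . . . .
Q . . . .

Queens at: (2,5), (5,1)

(2,5) attacks row 1 at column 5 and diagonals 4.
(5,1) attacks row 1 at column 1 and diagonals 5.
Attacked columns: {1, 4, 5}. Safe: {2, 3}.

2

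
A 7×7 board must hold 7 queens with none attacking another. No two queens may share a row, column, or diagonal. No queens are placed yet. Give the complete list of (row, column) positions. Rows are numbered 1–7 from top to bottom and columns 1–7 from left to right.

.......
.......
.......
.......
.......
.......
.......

(1,1) (2,3) (3,5) (4,7) (5,2) (6,4) (7,6)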